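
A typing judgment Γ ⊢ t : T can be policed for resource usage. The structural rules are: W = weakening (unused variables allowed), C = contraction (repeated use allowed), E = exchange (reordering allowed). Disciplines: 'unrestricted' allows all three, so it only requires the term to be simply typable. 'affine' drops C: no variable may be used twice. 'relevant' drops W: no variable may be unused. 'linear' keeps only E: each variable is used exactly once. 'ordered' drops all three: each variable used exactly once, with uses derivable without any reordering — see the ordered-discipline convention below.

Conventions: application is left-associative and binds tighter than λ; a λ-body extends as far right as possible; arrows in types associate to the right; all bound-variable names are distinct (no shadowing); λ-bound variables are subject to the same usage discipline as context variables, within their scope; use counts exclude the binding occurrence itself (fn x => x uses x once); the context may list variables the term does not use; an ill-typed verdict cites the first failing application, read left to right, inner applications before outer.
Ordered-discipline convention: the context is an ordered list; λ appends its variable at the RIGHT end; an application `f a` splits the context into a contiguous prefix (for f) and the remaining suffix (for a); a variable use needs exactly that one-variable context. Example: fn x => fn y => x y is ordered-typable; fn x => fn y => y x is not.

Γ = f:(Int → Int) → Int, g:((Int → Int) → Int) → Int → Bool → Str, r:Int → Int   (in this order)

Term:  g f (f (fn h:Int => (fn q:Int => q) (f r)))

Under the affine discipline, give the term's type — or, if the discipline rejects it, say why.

not well-typed under affine — repeated use of f ×3
usage: f: 3×, g: 1×, r: 1×, h [bound]: 0×, q [bound]: 1×
left-to-right use order: g, f, f, q, f, r
typing: well-typed at Bool → Str
across the five disciplines: ordered ✗; linear ✗; affine ✗; relevant ✗; unrestricted ✓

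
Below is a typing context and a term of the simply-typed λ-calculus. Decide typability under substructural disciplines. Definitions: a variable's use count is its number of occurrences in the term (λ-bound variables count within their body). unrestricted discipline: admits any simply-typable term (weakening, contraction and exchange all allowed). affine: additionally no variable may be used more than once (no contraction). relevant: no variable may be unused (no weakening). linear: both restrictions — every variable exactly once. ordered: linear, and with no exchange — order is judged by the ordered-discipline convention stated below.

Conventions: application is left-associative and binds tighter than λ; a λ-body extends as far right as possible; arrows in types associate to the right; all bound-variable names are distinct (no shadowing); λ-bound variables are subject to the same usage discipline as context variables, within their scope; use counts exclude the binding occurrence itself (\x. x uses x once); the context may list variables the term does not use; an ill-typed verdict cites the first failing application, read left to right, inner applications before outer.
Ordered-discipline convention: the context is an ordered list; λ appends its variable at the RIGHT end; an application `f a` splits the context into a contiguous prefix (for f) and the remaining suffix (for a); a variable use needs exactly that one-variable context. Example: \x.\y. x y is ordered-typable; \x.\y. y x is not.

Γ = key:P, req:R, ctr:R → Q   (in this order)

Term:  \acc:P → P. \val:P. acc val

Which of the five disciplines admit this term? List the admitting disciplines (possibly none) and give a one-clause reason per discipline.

accepted by: affine, unrestricted
variable uses: key=0; req=0; ctr=0; acc (bound)=1; val (bound)=1
order of uses: acc, val
typing: ✓ — (P → P) → P → P
ordered: ✗ — needs weakening: key, req, ctr unused
linear: ✗ — needs weakening: key, req, ctr unused
affine: ✓ — at most one use each (key, req, ctr, acc, val)
relevant: ✗ — needs weakening: key, req, ctr unused
unrestricted: ✓ — simply typable at (P → P) → P → P; W, C, E all held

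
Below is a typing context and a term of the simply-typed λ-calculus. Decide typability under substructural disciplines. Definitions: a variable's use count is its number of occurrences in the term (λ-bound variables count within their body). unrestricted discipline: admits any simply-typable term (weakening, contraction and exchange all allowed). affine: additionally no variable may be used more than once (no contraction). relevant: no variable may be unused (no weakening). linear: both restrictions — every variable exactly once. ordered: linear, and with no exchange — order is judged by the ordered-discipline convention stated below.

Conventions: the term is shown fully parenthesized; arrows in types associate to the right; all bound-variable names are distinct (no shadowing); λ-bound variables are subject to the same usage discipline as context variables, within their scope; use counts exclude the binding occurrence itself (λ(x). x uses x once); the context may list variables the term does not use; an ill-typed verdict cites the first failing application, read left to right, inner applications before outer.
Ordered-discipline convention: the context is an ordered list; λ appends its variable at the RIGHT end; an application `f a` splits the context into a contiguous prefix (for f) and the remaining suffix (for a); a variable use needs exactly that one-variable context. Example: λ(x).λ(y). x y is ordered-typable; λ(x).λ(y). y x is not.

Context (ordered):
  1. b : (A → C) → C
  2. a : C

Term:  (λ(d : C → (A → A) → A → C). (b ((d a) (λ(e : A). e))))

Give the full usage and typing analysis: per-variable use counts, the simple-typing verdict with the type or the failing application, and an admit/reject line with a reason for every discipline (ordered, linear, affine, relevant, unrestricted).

use counts: b ×1, a ×1, d (bound) ×1, e (bound) ×1
uses in reading order: b, d, a, e
typing: ✓ — (C → (A → A) → A → C) → C
ordered ✗ (no contiguous prefix/suffix split fits b, d, a, e)
linear ✓ (each of b, a, d, e used exactly once)
affine ✓ (none of b, a, d, e used more than once)
relevant ✓ (every one of b, a, d, e appears)
unrestricted ✓ (simply typable at (C → (A → A) → A → C) → C; W, C, E all held)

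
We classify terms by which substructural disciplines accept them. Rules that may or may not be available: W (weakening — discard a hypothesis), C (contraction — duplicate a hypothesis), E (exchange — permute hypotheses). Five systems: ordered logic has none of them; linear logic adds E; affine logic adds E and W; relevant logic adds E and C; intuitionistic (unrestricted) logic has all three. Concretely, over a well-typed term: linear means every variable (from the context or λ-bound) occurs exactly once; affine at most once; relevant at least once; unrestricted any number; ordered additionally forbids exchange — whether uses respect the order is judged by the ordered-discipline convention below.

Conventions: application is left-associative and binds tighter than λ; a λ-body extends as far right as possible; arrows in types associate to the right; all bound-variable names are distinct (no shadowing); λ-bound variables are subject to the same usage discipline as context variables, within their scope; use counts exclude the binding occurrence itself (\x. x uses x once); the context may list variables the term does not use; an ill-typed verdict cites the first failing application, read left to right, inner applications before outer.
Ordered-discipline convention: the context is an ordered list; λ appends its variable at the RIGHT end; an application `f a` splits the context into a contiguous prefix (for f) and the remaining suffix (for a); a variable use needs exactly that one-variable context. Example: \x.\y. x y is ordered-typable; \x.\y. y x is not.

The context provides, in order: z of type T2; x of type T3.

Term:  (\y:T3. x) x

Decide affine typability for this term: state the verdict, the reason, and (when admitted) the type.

no — x ×2 used more than once (contraction)
use counts: z=0; x=2; y [bound]=0
order of uses: x, x
typing: ✓ — T3
per-discipline verdicts: ordered ✗ | linear ✗ | affine ✗ | relevant ✗ | unrestricted ✓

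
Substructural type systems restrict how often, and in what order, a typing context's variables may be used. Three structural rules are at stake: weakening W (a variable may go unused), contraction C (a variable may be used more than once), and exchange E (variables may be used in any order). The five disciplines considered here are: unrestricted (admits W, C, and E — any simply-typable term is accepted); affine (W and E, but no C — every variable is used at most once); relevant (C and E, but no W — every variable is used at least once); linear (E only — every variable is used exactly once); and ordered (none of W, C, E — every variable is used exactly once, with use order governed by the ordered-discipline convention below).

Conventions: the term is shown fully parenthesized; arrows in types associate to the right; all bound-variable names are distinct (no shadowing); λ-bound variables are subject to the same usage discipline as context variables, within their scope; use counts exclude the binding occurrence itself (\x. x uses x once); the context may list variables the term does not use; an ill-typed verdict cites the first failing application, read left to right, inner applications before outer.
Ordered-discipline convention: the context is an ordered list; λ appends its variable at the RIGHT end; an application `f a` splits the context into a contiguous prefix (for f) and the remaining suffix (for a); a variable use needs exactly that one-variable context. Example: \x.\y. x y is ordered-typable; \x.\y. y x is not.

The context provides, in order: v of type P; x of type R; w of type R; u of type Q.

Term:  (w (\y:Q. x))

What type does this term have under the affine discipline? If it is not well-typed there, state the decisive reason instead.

not well-typed under affine — the type mismatch rejects it
counts: v=0, x=1, w=1, u=0, y (λ-bound)=0
order of uses: w, x
typing: ill-typed: non-arrow in function slot: R
per-discipline verdicts: ordered ✗; linear ✗; affine ✗; relevant ✗; unrestricted ✗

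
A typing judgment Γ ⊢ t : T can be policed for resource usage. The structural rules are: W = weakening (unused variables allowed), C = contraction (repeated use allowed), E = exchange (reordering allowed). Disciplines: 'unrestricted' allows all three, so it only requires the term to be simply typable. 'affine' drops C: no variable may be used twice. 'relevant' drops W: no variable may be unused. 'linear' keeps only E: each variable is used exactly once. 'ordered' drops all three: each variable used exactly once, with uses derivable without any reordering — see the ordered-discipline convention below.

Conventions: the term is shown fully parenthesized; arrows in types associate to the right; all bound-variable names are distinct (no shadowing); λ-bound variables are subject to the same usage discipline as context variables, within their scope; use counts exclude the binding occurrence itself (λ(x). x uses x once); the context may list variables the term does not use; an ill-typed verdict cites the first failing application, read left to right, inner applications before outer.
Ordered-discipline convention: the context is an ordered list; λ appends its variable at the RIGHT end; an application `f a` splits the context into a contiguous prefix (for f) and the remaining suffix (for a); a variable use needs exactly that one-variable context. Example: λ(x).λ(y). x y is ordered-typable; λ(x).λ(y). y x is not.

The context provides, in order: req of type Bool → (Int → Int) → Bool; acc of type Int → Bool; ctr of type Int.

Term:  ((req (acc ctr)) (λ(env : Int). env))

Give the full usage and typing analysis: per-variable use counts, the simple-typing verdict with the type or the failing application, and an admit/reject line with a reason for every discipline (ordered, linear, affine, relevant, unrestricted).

use counts: req: 1×, acc: 1×, ctr: 1×, env (λ-bound): 1×
use order (left to right): req, acc, ctr, env
typing: ✓ — Bool
ordered: ✓ — req, acc, ctr, env: once each, no exchange needed
linear: ✓ — single use per variable (req, acc, ctr, env)
affine: ✓ — none of req, acc, ctr, env used more than once
relevant: ✓ — none of req, acc, ctr, env goes unused
unrestricted: ✓ — type-checks (Bool) and nothing is barred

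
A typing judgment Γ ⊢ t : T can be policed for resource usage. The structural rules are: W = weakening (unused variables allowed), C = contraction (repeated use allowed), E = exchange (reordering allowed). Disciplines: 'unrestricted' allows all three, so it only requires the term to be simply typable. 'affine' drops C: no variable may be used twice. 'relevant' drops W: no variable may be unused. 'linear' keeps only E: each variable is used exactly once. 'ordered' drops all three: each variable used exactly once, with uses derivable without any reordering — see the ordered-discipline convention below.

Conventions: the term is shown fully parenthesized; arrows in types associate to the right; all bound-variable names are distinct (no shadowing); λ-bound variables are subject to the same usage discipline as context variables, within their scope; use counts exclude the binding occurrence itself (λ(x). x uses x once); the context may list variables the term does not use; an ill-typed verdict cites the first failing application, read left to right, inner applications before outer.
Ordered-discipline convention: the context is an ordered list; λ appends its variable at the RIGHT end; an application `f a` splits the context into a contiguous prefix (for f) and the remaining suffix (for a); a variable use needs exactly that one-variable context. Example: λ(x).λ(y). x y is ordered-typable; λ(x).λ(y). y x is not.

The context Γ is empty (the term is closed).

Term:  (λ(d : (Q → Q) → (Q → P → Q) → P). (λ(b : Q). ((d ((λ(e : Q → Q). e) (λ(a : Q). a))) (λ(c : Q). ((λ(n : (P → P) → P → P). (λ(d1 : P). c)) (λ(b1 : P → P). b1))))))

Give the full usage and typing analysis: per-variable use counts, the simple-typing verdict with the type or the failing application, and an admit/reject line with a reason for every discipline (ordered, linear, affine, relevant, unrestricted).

usage: d (λ-bound)=1; b (λ-bound)=0; e (λ-bound)=1; a (λ-bound)=1; c (λ-bound)=1; n (λ-bound)=0; d1 (λ-bound)=0; b1 (λ-bound)=1
order of uses: d, e, a, c, b1
typing: the term checks, with type ((Q → Q) → (Q → P → Q) → P) → Q → P
ordered ✗ (b, n, d1 never used (weakening))
linear ✗ (b, n, d1 never used (weakening))
affine ✓ (at most one use each (d, b, e, a, c, n, d1, b1))
relevant ✗ (b, n, d1 never used (weakening))
unrestricted ✓ (typability at ((Q → Q) → (Q → P → Q) → P) → Q → P is all that's needed)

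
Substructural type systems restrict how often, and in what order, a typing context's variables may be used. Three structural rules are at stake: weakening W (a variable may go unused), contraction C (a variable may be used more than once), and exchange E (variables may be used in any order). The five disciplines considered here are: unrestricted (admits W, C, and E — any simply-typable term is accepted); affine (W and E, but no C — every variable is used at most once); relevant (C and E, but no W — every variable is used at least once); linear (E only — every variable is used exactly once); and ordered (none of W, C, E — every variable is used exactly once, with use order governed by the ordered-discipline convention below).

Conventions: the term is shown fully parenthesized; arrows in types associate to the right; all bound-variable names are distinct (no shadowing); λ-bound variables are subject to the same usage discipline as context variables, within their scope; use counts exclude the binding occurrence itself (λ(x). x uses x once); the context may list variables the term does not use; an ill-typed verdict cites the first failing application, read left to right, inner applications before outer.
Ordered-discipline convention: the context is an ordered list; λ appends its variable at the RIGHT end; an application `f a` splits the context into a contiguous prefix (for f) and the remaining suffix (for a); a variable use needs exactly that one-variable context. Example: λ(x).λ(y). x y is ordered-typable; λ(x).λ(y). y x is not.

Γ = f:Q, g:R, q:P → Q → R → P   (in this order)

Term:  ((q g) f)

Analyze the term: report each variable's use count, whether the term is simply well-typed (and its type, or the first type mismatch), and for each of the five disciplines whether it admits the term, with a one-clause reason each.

use counts: f: 1; g: 1; q: 1
left-to-right use order: q, g, f
typing: ill-typed: argument of type R where P is required
ordered ✗ (fails simple typing)
linear ✗ (a type mismatch blocks all five)
affine ✗ (the type mismatch rejects it)
relevant ✗ (not simply typable)
unrestricted ✗ (fails simple typing)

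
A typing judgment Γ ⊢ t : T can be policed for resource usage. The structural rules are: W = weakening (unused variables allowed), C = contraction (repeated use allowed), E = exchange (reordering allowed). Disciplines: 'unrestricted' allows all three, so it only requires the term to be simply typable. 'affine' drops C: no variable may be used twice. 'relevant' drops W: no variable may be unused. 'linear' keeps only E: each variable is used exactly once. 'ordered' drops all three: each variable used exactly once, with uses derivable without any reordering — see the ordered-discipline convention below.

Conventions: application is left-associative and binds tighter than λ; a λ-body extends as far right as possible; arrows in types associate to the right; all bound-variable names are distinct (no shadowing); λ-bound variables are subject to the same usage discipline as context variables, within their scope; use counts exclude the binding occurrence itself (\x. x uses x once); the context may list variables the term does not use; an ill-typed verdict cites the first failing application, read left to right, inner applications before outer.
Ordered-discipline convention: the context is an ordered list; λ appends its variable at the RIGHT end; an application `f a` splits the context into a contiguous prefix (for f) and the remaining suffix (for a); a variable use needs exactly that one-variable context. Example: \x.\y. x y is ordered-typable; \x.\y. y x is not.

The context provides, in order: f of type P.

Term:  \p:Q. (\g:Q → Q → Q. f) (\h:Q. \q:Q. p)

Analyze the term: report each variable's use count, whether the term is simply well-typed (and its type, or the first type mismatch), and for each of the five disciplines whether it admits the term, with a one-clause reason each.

counts: f: 1, p (λ-bound): 1, g (λ-bound): 0, h (λ-bound): 0, q (λ-bound): 0
left-to-right use order: f, p
typing: well-typed at Q → P
ordered ✗ (g, h, q never used (weakening))
linear ✗ (g, h, q never used (weakening))
affine ✓ (no duplicate uses among f, p, g, h, q)
relevant ✗ (g, h, q never used (weakening))
unrestricted ✓ (well-typed at Q → P; no restrictions here)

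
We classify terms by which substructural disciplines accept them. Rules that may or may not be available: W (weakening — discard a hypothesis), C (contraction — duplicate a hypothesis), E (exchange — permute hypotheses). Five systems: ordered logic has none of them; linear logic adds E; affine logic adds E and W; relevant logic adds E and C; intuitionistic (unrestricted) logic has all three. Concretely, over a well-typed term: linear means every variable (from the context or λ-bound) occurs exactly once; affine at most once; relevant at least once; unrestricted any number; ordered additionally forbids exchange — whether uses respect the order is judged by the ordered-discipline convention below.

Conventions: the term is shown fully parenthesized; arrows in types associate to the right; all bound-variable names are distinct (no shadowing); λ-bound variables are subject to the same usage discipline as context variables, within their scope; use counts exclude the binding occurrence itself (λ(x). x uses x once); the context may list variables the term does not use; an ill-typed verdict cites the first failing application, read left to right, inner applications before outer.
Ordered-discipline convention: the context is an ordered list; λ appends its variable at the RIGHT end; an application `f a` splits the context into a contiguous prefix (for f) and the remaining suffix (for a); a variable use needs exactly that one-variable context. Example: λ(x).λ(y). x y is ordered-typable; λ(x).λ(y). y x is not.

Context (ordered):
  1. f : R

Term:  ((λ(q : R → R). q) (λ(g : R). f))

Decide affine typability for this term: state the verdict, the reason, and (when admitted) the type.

yes — none of f, q, g used more than once; term : R → R
counts: f ×1, q [bound] ×1, g [bound] ×0
uses in reading order: q, f
typing: well-typed at R → R
across the five disciplines: ordered ✗ | linear ✗ | affine ✓ | relevant ✗ | unrestricted ✓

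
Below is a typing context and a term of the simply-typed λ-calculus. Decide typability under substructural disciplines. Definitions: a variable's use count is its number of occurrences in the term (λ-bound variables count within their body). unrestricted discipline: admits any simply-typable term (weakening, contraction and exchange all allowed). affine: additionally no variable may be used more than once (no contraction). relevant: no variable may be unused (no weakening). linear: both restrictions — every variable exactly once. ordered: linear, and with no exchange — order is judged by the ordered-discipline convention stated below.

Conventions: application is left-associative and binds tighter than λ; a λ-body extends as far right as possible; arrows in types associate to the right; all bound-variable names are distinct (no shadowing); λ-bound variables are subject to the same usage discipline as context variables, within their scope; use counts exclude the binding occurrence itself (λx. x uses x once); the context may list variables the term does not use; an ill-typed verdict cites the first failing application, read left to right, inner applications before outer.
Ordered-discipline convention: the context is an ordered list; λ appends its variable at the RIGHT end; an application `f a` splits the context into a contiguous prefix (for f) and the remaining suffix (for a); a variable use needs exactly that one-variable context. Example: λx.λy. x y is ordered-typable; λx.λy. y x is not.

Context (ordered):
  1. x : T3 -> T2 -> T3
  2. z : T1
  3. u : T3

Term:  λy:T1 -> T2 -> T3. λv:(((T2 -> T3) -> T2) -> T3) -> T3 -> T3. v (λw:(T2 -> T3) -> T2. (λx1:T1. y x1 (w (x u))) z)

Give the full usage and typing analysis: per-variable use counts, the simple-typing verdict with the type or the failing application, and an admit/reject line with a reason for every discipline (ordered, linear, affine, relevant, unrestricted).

use counts: x: 1×; z: 1×; u: 1×; y (bound): 1×; v (bound): 1×; w (bound): 1×; x1 (bound): 1×
uses in reading order: v, y, x1, w, x, u, z
typing: well-typed — term : (T1 -> T2 -> T3) -> ((((T2 -> T3) -> T2) -> T3) -> T3 -> T3) -> T3 -> T3
ordered: ✗ — needs exchange: uses follow v, y, x1, w, x, u, z
linear: ✓ — x, z, u, y, v, w, x1: one use apiece
affine: ✓ — at most one use each (x, z, u, y, v, w, x1)
relevant: ✓ — none of x, z, u, y, v, w, x1 goes unused
unrestricted: ✓ — well-typed at (T1 -> T2 -> T3) -> ((((T2 -> T3) -> T2) -> T3) -> T3 -> T3) -> T3 -> T3; no restrictions here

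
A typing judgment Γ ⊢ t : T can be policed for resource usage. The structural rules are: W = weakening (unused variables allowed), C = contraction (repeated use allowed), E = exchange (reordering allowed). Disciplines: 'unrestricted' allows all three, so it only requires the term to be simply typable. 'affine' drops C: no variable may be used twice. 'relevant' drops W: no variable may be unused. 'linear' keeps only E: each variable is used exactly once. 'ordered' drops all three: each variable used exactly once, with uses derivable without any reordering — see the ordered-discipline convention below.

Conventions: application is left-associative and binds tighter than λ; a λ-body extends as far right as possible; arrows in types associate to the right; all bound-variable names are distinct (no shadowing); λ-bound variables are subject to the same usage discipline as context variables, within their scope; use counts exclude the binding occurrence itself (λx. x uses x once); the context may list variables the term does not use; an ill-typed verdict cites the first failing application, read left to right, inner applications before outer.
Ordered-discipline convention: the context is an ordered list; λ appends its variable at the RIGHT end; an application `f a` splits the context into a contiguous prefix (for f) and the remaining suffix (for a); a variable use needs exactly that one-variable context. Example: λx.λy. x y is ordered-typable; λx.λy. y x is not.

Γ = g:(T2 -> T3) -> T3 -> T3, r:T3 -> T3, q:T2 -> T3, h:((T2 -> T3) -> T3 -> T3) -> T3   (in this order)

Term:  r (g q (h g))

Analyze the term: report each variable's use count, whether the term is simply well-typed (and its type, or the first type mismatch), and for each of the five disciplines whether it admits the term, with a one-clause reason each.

use counts: g: 2, r: 1, q: 1, h: 1
left-to-right use order: r, g, q, h, g
typing: the term checks, with type T3
ordered: ✗ — repeated use of g ×2
linear: ✗ — repeated use of g ×2
affine: ✗ — repeated use of g ×2
relevant: ✓ — at least one use each (g, r, q, h)
unrestricted: ✓ — simply typable at T3; W, C, E all held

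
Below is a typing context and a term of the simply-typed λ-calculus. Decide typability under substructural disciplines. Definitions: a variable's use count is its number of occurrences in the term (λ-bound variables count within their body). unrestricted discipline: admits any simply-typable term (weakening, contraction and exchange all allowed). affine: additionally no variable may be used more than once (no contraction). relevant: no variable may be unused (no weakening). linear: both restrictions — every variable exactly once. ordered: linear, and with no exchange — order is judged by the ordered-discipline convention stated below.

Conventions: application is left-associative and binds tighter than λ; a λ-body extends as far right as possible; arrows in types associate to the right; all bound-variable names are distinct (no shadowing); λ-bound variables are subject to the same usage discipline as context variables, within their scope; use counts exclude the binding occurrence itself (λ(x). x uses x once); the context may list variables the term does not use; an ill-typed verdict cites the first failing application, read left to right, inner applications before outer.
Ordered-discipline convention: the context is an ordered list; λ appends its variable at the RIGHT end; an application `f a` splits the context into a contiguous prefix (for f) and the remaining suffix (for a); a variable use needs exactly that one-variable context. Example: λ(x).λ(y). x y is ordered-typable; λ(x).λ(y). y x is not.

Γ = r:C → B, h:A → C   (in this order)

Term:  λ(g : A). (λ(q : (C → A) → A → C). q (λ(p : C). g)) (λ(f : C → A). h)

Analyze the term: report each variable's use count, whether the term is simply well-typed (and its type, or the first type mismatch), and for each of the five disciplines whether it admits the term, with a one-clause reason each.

variable uses: r ×0, h ×1, g (λ-bound) ×1, q (λ-bound) ×1, p (λ-bound) ×0, f (λ-bound) ×0
uses in reading order: q, g, h
typing: the term checks, with type A → A → C
ordered: ✗, unused: r, p, f — weakening required
linear: ✗, unused: r, p, f — weakening required
affine: ✓, r, h, g, q, p, f: no repeats, contraction unneeded
relevant: ✗, unused: r, p, f — weakening required
unrestricted: ✓, typability at A → A → C is all that's needed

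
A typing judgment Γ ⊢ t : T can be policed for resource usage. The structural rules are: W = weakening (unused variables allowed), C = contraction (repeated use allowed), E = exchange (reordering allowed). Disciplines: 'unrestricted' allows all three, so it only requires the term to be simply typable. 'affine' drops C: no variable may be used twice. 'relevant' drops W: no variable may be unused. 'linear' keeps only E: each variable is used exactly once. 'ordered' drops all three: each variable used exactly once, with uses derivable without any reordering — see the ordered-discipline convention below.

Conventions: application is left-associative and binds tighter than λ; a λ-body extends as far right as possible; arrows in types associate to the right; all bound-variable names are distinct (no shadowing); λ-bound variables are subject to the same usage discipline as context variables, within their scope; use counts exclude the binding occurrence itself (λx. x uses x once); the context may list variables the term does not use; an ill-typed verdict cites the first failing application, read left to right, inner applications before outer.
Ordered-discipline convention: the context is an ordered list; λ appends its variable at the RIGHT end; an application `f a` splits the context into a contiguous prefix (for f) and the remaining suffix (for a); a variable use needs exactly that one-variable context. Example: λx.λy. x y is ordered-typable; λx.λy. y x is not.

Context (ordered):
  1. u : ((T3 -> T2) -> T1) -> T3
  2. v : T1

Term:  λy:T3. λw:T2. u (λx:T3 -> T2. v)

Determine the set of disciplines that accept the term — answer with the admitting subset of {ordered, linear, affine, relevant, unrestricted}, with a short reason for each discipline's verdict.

accepted by: affine, unrestricted
usage: u=1, v=1, y (bound)=0, w (bound)=0, x (bound)=0
order of uses: u, v
typing: well-typed — term : T3 -> T2 -> T3
ordered: ✗ — y, w, x left unused
linear: ✗ — y, w, x left unused
affine: ✓ — u, v, y, w, x: no repeats, contraction unneeded
relevant: ✗ — y, w, x left unused
unrestricted: ✓ — well-typed at T3 -> T2 -> T3; no restrictions here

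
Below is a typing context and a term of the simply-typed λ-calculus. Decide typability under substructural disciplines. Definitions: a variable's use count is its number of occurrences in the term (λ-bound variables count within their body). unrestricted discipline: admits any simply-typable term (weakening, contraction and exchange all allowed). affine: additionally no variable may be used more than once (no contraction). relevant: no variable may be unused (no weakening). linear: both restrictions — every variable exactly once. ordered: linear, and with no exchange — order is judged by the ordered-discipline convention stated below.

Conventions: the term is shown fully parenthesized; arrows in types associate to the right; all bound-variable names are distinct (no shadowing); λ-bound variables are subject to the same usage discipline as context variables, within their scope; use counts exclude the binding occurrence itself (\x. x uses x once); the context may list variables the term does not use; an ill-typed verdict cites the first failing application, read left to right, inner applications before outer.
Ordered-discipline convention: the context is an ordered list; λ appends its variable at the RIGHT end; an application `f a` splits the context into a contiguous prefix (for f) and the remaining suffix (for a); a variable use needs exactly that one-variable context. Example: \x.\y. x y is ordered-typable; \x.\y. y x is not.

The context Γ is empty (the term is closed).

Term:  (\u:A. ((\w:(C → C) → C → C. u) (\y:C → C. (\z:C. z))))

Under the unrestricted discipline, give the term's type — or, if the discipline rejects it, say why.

term : A → A
counts: u [bound]=1; w [bound]=0; y [bound]=0; z [bound]=1
uses in reading order: u, z
typing: the term checks, with type A → A
per-discipline verdicts: ordered ✗, linear ✗, affine ✓, relevant ✗, unrestricted ✓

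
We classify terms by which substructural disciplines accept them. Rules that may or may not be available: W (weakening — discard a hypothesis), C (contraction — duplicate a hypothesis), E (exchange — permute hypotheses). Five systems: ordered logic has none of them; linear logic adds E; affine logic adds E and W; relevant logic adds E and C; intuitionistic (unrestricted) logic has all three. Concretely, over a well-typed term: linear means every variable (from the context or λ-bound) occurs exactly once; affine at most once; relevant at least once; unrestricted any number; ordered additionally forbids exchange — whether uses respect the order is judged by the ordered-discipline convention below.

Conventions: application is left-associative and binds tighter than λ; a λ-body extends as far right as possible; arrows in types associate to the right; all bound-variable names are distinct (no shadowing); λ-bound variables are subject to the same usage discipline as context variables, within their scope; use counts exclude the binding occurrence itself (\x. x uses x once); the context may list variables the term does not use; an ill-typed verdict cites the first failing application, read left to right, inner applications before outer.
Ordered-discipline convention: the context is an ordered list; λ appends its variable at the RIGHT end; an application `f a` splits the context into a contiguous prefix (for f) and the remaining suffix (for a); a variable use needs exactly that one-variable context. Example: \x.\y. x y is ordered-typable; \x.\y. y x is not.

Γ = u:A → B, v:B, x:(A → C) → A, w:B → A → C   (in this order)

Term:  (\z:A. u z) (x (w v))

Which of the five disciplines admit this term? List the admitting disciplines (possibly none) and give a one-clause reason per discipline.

admitting disciplines: linear, affine, relevant, unrestricted
counts: u: 1, v: 1, x: 1, w: 1, z (λ-bound): 1
uses in reading order: u, z, x, w, v
typing: well-typed — term : B
ordered: ✗, needs exchange: uses follow u, z, x, w, v
linear: ✓, u, v, x, w, z: one use apiece
affine: ✓, no duplicate uses among u, v, x, w, z
relevant: ✓, none of u, v, x, w, z goes unused
unrestricted: ✓, well-typed at B; no restrictions here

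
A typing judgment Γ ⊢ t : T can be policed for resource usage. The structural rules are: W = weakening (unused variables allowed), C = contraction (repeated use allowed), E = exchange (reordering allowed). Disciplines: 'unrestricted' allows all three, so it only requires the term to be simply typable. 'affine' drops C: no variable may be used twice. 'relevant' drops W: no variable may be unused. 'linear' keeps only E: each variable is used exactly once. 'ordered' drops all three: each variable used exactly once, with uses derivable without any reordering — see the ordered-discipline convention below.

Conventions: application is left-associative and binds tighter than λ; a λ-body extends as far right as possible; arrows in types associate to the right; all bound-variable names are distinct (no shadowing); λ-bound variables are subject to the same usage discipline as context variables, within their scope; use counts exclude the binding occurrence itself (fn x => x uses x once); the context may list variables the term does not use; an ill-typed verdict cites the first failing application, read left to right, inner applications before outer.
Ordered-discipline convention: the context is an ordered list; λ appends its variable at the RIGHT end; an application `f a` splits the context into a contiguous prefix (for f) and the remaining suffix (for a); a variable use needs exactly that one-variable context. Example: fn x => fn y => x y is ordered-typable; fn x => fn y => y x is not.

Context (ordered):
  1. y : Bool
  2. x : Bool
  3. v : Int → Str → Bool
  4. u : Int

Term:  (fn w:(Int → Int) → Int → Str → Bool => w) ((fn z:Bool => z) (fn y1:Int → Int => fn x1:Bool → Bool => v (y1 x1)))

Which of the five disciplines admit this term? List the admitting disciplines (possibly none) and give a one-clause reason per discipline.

accepted by: none
variable uses: y=0; x=0; v=1; u=0; w (bound)=1; z (bound)=1; y1 (bound)=1; x1 (bound)=1
uses in reading order: w, z, v, y1, x1
typing: ill-typed: an argument Bool → Bool mismatches the expected Int
ordered: ✗, a type mismatch blocks all five
linear: ✗, the type mismatch rejects it
affine: ✗, not simply typable
relevant: ✗, fails simple typing
unrestricted: ✗, a type mismatch blocks all five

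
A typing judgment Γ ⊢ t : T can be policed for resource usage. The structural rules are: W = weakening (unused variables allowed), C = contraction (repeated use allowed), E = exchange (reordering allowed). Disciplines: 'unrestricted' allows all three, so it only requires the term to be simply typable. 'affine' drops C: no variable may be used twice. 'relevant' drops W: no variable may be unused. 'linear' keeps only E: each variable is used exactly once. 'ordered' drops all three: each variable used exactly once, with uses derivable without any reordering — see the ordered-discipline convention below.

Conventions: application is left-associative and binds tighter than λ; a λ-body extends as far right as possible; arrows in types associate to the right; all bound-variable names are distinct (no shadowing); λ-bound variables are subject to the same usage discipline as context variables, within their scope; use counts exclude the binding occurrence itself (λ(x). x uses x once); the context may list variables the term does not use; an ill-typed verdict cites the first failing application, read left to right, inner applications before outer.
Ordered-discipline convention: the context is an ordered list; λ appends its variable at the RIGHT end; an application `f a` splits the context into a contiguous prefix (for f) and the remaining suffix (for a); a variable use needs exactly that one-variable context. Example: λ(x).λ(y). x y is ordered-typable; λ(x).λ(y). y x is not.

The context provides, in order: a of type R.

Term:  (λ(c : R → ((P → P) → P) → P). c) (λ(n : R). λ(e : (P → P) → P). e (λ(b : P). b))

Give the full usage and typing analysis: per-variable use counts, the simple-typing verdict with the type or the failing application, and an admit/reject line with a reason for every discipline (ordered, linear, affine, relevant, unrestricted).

counts: a: 0; c [bound]: 1; n [bound]: 0; e [bound]: 1; b [bound]: 1
use order (left to right): c, e, b
typing: well-typed at R → ((P → P) → P) → P
ordered: ✗ — needs weakening: a, n unused
linear: ✗ — needs weakening: a, n unused
affine: ✓ — no duplicate uses among a, c, n, e, b
relevant: ✗ — needs weakening: a, n unused
unrestricted: ✓ — well-typed at R → ((P → P) → P) → P; no restrictions here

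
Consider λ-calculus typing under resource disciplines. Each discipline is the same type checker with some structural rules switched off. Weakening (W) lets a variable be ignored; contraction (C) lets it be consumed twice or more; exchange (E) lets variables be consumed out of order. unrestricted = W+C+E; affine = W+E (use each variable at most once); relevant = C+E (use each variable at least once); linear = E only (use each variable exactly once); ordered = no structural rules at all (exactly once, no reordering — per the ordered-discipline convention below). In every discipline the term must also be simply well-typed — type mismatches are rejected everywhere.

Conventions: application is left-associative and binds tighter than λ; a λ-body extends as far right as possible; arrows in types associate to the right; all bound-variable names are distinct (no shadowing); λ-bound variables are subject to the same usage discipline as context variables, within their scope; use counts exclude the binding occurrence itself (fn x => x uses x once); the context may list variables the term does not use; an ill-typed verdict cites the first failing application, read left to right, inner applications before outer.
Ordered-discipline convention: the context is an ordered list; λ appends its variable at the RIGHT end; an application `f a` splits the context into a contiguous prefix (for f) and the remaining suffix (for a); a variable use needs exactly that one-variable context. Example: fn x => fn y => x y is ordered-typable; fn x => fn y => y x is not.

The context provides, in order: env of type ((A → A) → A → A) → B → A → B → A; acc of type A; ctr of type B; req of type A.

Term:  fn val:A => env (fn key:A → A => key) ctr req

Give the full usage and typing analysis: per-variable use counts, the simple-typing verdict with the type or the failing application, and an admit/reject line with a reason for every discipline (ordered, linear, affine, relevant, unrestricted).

use counts: env: 1×; acc: 0×; ctr: 1×; req: 1×; val (λ-bound): 0×; key (λ-bound): 1×
uses in reading order: env, key, ctr, req
typing: well-typed at A → B → A
ordered: ✗ — acc, val left unused
linear: ✗ — acc, val left unused
affine: ✓ — no duplicate uses among env, acc, ctr, req, val, key
relevant: ✗ — acc, val left unused
unrestricted: ✓ — typability at A → B → A is all that's needed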